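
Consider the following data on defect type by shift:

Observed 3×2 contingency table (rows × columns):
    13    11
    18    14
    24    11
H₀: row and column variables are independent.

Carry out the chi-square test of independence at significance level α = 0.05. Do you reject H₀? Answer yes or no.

Row totals [24, 32, 35], col totals [55, 36], n=91
χ² = (13−14.51)²/14.51 + (11−9.49)²/9.49 + (18−19.34)²/19.34 + (14−12.66)²/12.66 + (24−21.15)²/21.15 + (11−13.85)²/13.85 = 1.5979
df = 2
p-value (upper-tail) = 0.44981
At α=0.05: p ≥ α → fail to reject H₀

reject H₀: no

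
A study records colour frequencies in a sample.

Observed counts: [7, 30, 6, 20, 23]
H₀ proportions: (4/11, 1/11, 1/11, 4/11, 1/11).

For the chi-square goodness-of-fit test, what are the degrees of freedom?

degrees of freedom = 4

df = k − 1 = 5 − 1 = 4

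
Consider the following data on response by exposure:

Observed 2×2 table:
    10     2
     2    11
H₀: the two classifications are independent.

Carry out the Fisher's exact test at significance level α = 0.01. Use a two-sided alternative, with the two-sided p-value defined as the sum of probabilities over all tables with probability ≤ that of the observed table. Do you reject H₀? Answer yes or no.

reject H₀: yes

Margins: r₁=12, r₂=13, c₁=12, c₂=13, n=25
p_obs = C(12,10)·C(13,2)/C(25,12); sum pmf over tables with pmf ≤ p_obs
p-value (two-sided) = 0.00120
At α=0.01: p < α → reject H₀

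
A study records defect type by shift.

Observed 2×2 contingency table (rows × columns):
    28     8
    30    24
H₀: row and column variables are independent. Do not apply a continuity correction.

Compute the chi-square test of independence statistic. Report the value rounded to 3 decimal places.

test statistic = 4.655

Row totals [36, 54], col totals [58, 32], n=90
χ² = (28−23.20)²/23.20 + (8−12.80)²/12.80 + (30−34.80)²/34.80 + (24−19.20)²/19.20 = 4.6552
df = 1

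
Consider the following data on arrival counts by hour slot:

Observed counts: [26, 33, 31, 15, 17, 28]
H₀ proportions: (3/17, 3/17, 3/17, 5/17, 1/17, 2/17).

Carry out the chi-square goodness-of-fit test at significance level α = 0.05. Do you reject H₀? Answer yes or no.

reject H₀: yes

n = 150; E_i = n·p_i = [26.47, 26.47, 26.47, 44.12, 8.82, 17.65]
χ² = (26−26.47)²/26.47 + (33−26.47)²/26.47 + (31−26.47)²/26.47 + (15−44.12)²/44.12 + (17−8.82)²/8.82 + (28−17.65)²/17.65 = 35.2622
df = 5
p-value (upper-tail) = 0.00000
At α=0.05: p < α → reject H₀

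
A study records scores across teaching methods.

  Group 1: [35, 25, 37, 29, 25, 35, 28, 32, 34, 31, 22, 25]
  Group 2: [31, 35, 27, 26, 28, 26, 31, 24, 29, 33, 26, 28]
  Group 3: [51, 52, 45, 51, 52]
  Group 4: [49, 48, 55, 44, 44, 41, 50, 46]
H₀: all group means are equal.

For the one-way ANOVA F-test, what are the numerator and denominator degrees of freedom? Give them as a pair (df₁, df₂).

degrees of freedom = [3, 33]

k = 4 groups, N = 37 total
df = (k−1, N−k) = (4−1, 37−4) = (3, 33)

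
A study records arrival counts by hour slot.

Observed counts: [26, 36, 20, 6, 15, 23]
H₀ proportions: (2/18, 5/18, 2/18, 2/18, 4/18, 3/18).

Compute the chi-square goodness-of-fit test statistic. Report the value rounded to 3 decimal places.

n = 126; E_i = n·p_i = [14.00, 35.00, 14.00, 14.00, 28.00, 21.00]
χ² = (26−14.00)²/14.00 + (36−35.00)²/35.00 + (20−14.00)²/14.00 + (6−14.00)²/14.00 + (15−28.00)²/28.00 + (23−21.00)²/21.00 = 23.6833
df = 5

test statistic = 23.683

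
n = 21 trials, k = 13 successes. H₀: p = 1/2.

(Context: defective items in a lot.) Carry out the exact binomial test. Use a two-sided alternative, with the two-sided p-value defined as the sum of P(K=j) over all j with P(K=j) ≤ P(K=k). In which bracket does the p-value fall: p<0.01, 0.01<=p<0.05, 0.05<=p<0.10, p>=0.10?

p-value bracket: p>=0.10

Exact binomial: n=21, k=13, p₀=1/2=0.5000
P(X=j) = C(n,j)·p₀^j·(1−p₀)^(n−j); p = Σ P(X=j) over j with P(X=j) ≤ P(X=13)
p-value (two-sided) = 0.38331
→ bracket: p>=0.10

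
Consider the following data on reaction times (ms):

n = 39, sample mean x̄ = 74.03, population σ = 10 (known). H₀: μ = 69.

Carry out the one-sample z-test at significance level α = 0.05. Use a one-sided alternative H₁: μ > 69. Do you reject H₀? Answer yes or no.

SE = σ/√n = 10/√39 = 1.6013
z = (x̄−μ₀)/SE = (74.03−69)/1.6013 = 3.1412
p-value (one-sided, H₁ greater) = 0.00084
At α=0.05: p < α → reject H₀

reject H₀: yes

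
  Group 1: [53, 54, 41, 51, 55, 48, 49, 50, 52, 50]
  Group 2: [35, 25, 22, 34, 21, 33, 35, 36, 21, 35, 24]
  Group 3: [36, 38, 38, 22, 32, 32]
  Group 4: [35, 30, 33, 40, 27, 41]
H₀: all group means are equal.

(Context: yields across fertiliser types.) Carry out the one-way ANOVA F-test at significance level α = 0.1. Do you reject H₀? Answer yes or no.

reject H₀: yes

Group means [50.30, 29.18, 33.00, 34.33], grand mean 37.212
SSB = Σnᵢ(x̄ᵢ−x̄)² = 2578.445; SSW = ΣΣ(x−x̄ᵢ)² = 889.070
MSB = 2578.445/3 = 859.4818; MSW = 889.070/29 = 30.6576
F = MSB/MSW = 28.0349
df = (3, 29)
p-value (upper-tail) = 0.00000
At α=0.1: p < α → reject H₀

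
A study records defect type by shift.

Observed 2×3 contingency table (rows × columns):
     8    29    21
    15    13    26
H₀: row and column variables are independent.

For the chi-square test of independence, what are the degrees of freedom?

degrees of freedom = 2

df = (r−1)(c−1) = (2−1)·(3−1) = 2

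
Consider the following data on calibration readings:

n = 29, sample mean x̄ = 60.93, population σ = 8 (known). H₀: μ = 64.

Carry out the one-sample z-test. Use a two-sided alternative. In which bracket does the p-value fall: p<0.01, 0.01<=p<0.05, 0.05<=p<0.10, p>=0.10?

SE = σ/√n = 8/√29 = 1.4856
z = (x̄−μ₀)/SE = (60.93−64)/1.4856 = -2.0666
p-value (two-sided) = 0.03878
→ bracket: 0.01<=p<0.05

p-value bracket: 0.01<=p<0.05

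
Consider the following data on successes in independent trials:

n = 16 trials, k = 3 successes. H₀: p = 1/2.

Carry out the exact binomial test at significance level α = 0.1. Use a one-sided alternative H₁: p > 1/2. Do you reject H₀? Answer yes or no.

reject H₀: no

Exact binomial: n=16, k=3, p₀=1/2=0.5000
P(X≥3) from Σ C(n,i)·p₀^i·(1−p₀)^(n−i)
p-value (one-sided, H₁ greater) = 0.99791
At α=0.1: p ≥ α → fail to reject H₀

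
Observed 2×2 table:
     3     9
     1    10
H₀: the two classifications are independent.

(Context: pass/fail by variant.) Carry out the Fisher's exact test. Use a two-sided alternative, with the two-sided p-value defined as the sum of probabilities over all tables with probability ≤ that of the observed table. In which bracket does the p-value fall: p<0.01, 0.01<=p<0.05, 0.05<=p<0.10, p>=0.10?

Margins: r₁=12, r₂=11, c₁=4, c₂=19, n=23
p_obs = C(12,3)·C(11,1)/C(23,4); sum pmf over tables with pmf ≤ p_obs
p-value (two-sided) = 0.59006
→ bracket: p>=0.10

p-value bracket: p>=0.10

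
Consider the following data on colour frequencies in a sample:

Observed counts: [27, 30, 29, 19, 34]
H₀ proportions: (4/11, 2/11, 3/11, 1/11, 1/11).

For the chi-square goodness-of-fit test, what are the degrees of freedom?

degrees of freedom = 4

df = k − 1 = 5 − 1 = 4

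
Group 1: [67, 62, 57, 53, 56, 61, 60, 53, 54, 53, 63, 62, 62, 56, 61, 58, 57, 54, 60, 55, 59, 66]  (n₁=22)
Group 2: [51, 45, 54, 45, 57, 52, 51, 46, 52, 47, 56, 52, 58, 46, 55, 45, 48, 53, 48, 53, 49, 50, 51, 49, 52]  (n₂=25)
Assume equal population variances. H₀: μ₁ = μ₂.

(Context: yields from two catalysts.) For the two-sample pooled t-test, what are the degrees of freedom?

df = n₁ + n₂ − 2 = 22 + 25 − 2 = 45

degrees of freedom = 45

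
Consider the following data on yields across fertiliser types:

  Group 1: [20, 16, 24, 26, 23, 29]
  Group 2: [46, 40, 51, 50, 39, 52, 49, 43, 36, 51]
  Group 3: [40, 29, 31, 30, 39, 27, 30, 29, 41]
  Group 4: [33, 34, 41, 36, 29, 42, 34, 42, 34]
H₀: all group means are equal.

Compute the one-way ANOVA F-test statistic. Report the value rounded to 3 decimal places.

test statistic = 25.068

Group means [23.00, 45.70, 32.89, 36.11], grand mean 35.765
SSB = Σnᵢ(x̄ᵢ−x̄)² = 2040.240; SSW = ΣΣ(x−x̄ᵢ)² = 813.878
MSB = 2040.240/3 = 680.0800; MSW = 813.878/30 = 27.1293
F = MSB/MSW = 25.0681
df = (3, 30)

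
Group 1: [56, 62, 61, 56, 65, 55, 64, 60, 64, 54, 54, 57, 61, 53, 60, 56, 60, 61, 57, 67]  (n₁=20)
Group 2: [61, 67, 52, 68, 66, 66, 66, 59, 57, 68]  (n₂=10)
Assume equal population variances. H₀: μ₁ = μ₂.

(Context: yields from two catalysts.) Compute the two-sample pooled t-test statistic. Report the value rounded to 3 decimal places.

test statistic = -2.183

x̄₁=59.150, s₁=4.043, n₁=20
x̄₂=63.000, s₂=5.477, n₂=10
s_p² = [19·4.043² + 9·5.477²]/28 = 20.7339
SE = √(s_p²·(1/20+1/10)) = 1.7635
t = (59.150−63.000)/1.7635 = -2.1831
df = 28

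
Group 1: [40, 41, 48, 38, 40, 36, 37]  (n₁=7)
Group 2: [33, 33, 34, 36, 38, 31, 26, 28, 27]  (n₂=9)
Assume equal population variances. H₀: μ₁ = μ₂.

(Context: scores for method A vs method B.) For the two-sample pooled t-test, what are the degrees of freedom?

degrees of freedom = 14

df = n₁ + n₂ − 2 = 7 + 9 − 2 = 14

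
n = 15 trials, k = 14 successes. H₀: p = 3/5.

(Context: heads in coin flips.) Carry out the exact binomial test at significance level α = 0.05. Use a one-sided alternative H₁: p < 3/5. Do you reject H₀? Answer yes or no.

Exact binomial: n=15, k=14, p₀=3/5=0.6000
P(X≤14) from Σ C(n,i)·p₀^i·(1−p₀)^(n−i)
p-value (one-sided, H₁ less) = 0.99953
At α=0.05: p ≥ α → fail to reject H₀

reject H₀: no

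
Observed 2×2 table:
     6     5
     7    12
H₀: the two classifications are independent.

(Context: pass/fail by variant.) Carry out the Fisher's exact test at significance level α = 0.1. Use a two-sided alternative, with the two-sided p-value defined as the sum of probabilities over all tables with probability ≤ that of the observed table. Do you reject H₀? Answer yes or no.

reject H₀: no

Margins: r₁=11, r₂=19, c₁=13, c₂=17, n=30
p_obs = C(11,6)·C(19,7)/C(30,13); sum pmf over tables with pmf ≤ p_obs
p-value (two-sided) = 0.45388
At α=0.1: p ≥ α → fail to reject H₀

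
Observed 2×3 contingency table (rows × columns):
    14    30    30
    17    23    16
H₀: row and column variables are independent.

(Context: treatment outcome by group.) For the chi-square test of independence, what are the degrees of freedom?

df = (r−1)(c−1) = (2−1)·(3−1) = 2

degrees of freedom = 2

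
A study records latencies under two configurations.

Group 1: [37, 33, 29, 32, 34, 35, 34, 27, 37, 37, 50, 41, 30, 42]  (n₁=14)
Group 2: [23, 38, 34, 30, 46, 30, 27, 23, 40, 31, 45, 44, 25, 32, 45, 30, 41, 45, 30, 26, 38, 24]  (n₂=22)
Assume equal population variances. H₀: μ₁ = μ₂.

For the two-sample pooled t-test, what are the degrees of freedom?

degrees of freedom = 34

df = n₁ + n₂ − 2 = 14 + 22 − 2 = 34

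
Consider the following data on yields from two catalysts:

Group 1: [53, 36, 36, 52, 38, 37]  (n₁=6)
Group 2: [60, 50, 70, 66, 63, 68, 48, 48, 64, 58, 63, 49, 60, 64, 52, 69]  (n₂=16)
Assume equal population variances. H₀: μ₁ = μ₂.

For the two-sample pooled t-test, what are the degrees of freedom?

degrees of freedom = 20

df = n₁ + n₂ − 2 = 6 + 16 − 2 = 20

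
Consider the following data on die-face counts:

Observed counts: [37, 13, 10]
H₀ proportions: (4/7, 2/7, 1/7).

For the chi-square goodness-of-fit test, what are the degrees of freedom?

degrees of freedom = 2

df = k − 1 = 3 − 1 = 2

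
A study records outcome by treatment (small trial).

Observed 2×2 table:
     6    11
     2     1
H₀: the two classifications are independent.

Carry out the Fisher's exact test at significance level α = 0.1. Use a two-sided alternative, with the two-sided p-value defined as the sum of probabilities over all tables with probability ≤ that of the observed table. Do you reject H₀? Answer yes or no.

reject H₀: no

Margins: r₁=17, r₂=3, c₁=8, c₂=12, n=20
p_obs = C(17,6)·C(3,2)/C(20,8); sum pmf over tables with pmf ≤ p_obs
p-value (two-sided) = 0.53684
At α=0.1: p ≥ α → fail to reject H₀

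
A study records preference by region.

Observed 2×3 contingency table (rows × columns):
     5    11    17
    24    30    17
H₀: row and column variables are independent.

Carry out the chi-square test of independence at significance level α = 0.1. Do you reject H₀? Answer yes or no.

reject H₀: yes

Row totals [33, 71], col totals [29, 41, 34], n=104
χ² = (5−9.20)²/9.20 + (11−13.01)²/13.01 + (17−10.79)²/10.79 + (24−19.80)²/19.80 + (30−27.99)²/27.99 + (17−23.21)²/23.21 = 8.5039
df = 2
p-value (upper-tail) = 0.01424
At α=0.1: p < α → reject H₀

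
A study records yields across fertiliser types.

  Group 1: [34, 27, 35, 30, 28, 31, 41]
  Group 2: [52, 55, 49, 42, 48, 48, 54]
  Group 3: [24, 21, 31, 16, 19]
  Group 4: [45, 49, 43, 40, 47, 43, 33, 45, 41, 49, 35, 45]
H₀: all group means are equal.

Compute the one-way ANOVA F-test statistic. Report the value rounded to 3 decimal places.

test statistic = 36.725

Group means [32.29, 49.71, 22.20, 42.92], grand mean 38.710
SSB = Σnᵢ(x̄ᵢ−x̄)² = 2711.813; SSW = ΣΣ(x−x̄ᵢ)² = 664.574
MSB = 2711.813/3 = 903.9378; MSW = 664.574/27 = 24.6138
F = MSB/MSW = 36.7248
df = (3, 27)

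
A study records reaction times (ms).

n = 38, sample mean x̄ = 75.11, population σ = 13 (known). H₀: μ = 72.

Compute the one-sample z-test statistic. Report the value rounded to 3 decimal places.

test statistic = 1.475

SE = σ/√n = 13/√38 = 2.1089
z = (x̄−μ₀)/SE = (75.11−72)/2.1089 = 1.4747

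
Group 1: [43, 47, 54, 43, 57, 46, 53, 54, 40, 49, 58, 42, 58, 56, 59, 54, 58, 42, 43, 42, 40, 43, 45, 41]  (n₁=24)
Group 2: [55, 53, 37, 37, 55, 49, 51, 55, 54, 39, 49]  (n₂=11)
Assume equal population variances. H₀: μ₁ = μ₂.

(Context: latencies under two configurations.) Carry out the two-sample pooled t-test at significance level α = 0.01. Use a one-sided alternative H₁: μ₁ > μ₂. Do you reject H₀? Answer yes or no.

x̄₁=48.625, s₁=6.883, n₁=24
x̄₂=48.545, s₂=7.340, n₂=11
s_p² = [23·6.883² + 10·7.340²]/33 = 49.3440
SE = √(s_p²·(1/24+1/11)) = 2.5577
t = (48.625−48.545)/2.5577 = 0.0311
df = 33
p-value (one-sided, H₁ greater) = 0.48769
At α=0.01: p ≥ α → fail to reject H₀

reject H₀: no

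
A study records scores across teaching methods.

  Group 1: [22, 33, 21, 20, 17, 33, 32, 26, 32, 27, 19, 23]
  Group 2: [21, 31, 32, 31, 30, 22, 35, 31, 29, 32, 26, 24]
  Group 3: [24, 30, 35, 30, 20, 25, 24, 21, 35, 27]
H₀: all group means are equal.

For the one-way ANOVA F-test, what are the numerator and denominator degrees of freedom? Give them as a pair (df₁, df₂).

degrees of freedom = [2, 31]

k = 3 groups, N = 34 total
df = (k−1, N−k) = (3−1, 34−3) = (2, 31)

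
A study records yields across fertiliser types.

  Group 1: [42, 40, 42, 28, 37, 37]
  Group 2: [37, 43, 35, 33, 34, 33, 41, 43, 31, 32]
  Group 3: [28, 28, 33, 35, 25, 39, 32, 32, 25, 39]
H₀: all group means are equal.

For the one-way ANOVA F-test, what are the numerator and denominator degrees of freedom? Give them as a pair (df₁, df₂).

degrees of freedom = [2, 23]

k = 3 groups, N = 26 total
df = (k−1, N−k) = (3−1, 26−3) = (2, 23)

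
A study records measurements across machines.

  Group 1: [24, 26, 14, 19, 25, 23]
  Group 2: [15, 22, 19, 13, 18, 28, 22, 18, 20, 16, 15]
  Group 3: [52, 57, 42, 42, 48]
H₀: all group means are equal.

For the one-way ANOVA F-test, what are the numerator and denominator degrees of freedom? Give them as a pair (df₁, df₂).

k = 3 groups, N = 22 total
df = (k−1, N−k) = (3−1, 22−3) = (2, 19)

degrees of freedom = [2, 19]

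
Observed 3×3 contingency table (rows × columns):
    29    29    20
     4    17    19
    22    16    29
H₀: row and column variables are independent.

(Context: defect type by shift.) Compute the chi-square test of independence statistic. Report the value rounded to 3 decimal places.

Row totals [78, 40, 67], col totals [55, 62, 68], n=185
χ² = (29−23.19)²/23.19 + (29−26.14)²/26.14 + (20−28.67)²/28.67 + (4−11.89)²/11.89 + (17−13.41)²/13.41 + (19−14.70)²/14.70 + (22−19.92)²/19.92 + (16−22.45)²/22.45 + (29−24.63)²/24.63 = 14.6972
df = 4

test statistic = 14.697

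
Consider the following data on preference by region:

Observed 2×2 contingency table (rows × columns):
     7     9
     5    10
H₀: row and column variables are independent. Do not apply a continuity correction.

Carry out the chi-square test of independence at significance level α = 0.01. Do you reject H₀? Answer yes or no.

Row totals [16, 15], col totals [12, 19], n=31
χ² = (7−6.19)²/6.19 + (9−9.81)²/9.81 + (5−5.81)²/5.81 + (10−9.19)²/9.19 = 0.3541
df = 1
p-value (upper-tail) = 0.55182
At α=0.01: p ≥ α → fail to reject H₀

reject H₀: no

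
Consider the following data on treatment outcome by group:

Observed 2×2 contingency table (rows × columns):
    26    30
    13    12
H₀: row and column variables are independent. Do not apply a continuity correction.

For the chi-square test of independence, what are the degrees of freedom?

degrees of freedom = 1

df = (r−1)(c−1) = (2−1)·(2−1) = 1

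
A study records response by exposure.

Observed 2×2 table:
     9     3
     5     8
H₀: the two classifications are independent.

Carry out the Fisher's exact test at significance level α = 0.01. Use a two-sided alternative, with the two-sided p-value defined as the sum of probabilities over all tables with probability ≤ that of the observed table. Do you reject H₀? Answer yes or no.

reject H₀: no

Margins: r₁=12, r₂=13, c₁=14, c₂=11, n=25
p_obs = C(12,9)·C(13,5)/C(25,14); sum pmf over tables with pmf ≤ p_obs
p-value (two-sided) = 0.11070
At α=0.01: p ≥ α → fail to reject H₀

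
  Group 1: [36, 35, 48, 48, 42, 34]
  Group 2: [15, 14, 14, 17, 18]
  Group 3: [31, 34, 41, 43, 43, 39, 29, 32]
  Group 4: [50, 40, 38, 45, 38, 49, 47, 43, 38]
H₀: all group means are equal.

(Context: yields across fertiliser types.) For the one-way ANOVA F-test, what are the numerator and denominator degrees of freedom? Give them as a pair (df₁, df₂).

k = 4 groups, N = 28 total
df = (k−1, N−k) = (4−1, 28−4) = (3, 24)

degrees of freedom = [3, 24]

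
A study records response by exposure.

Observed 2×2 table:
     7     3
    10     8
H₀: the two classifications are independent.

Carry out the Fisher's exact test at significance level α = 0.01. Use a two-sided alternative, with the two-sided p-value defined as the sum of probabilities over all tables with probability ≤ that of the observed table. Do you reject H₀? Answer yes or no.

reject H₀: no

Margins: r₁=10, r₂=18, c₁=17, c₂=11, n=28
p_obs = C(10,7)·C(18,10)/C(28,17); sum pmf over tables with pmf ≤ p_obs
p-value (two-sided) = 0.68879
At α=0.01: p ≥ α → fail to reject H₀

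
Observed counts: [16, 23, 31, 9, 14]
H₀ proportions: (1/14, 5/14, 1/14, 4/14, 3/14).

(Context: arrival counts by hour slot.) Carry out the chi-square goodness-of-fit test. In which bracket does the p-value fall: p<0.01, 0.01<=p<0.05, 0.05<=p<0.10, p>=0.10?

n = 93; E_i = n·p_i = [6.64, 33.21, 6.64, 26.57, 19.93]
χ² = (16−6.64)²/6.64 + (23−33.21)²/33.21 + (31−6.64)²/6.64 + (9−26.57)²/26.57 + (14−19.93)²/19.93 = 119.0147
df = 4
p-value (upper-tail) = 0.00000
→ bracket: p<0.01

p-value bracket: p<0.01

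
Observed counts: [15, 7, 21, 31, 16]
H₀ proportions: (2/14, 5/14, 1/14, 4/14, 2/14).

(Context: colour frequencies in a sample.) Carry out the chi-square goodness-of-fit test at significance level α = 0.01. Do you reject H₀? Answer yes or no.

reject H₀: yes

n = 90; E_i = n·p_i = [12.86, 32.14, 6.43, 25.71, 12.86]
χ² = (15−12.86)²/12.86 + (7−32.14)²/32.14 + (21−6.43)²/6.43 + (31−25.71)²/25.71 + (16−12.86)²/12.86 = 54.9078
df = 4
p-value (upper-tail) = 0.00000
At α=0.01: p < α → reject H₀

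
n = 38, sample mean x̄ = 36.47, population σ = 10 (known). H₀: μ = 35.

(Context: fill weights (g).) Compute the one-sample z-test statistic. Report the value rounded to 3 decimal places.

SE = σ/√n = 10/√38 = 1.6222
z = (x̄−μ₀)/SE = (36.47−35)/1.6222 = 0.9062

test statistic = 0.906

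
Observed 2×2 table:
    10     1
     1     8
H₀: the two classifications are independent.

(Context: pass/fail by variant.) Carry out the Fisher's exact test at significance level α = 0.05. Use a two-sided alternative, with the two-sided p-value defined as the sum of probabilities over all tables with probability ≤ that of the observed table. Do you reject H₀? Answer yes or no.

reject H₀: yes

Margins: r₁=11, r₂=9, c₁=11, c₂=9, n=20
p_obs = C(11,10)·C(9,1)/C(20,11); sum pmf over tables with pmf ≤ p_obs
p-value (two-sided) = 0.00092
At α=0.05: p < α → reject H₀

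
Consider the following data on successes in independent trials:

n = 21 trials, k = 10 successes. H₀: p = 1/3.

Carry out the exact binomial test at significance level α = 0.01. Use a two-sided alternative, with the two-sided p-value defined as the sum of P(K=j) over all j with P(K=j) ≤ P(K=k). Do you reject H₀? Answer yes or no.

Exact binomial: n=21, k=10, p₀=1/3=0.3333
P(X=j) = C(n,j)·p₀^j·(1−p₀)^(n−j); p = Σ P(X=j) over j with P(X=j) ≤ P(X=10)
p-value (two-sided) = 0.17094
At α=0.01: p ≥ α → fail to reject H₀

reject H₀: no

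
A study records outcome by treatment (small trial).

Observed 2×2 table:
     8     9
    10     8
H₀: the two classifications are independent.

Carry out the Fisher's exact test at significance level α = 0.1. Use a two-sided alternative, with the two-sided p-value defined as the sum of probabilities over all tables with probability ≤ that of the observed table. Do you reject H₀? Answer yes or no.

reject H₀: no

Margins: r₁=17, r₂=18, c₁=18, c₂=17, n=35
p_obs = C(17,8)·C(18,10)/C(35,18); sum pmf over tables with pmf ≤ p_obs
p-value (two-sided) = 0.73952
At α=0.1: p ≥ α → fail to reject H₀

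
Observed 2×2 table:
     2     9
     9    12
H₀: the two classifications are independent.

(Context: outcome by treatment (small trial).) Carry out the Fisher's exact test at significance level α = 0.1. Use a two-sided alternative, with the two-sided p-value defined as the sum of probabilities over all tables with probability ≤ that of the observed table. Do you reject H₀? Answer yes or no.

reject H₀: no

Margins: r₁=11, r₂=21, c₁=11, c₂=21, n=32
p_obs = C(11,2)·C(21,9)/C(32,11); sum pmf over tables with pmf ≤ p_obs
p-value (two-sided) = 0.24806
At α=0.1: p ≥ α → fail to reject H₀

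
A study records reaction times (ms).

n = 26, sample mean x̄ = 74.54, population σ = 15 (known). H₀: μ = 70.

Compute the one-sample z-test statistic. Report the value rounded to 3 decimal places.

SE = σ/√n = 15/√26 = 2.9417
z = (x̄−μ₀)/SE = (74.54−70)/2.9417 = 1.5433

test statistic = 1.543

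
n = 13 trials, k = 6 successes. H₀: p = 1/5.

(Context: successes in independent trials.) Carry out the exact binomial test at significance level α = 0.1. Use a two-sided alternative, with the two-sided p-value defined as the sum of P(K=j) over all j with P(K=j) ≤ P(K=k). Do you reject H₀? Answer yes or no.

reject H₀: yes

Exact binomial: n=13, k=6, p₀=1/5=0.2000
P(X=j) = C(n,j)·p₀^j·(1−p₀)^(n−j); p = Σ P(X=j) over j with P(X=j) ≤ P(X=6)
p-value (two-sided) = 0.03004
At α=0.1: p < α → reject H₀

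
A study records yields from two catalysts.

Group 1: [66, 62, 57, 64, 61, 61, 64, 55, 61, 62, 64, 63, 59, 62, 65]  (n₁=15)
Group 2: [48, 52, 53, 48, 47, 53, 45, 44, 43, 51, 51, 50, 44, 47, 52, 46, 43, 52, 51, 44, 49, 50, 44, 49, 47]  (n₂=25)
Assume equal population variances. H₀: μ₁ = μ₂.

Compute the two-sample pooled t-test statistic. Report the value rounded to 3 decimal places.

test statistic = 13.052

x̄₁=61.733, s₁=2.963, n₁=15
x̄₂=48.120, s₂=3.321, n₂=25
s_p² = [14·2.963² + 24·3.321²]/38 = 10.1993
SE = √(s_p²·(1/15+1/25)) = 1.0430
t = (61.733−48.120)/1.0430 = 13.0516
df = 38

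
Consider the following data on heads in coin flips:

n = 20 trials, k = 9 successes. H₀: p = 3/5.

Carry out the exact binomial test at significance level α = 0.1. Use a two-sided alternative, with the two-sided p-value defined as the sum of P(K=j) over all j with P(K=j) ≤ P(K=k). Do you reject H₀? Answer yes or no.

Exact binomial: n=20, k=9, p₀=3/5=0.6000
P(X=j) = C(n,j)·p₀^j·(1−p₀)^(n−j); p = Σ P(X=j) over j with P(X=j) ≤ P(X=9)
p-value (two-sided) = 0.17847
At α=0.1: p ≥ α → fail to reject H₀

reject H₀: no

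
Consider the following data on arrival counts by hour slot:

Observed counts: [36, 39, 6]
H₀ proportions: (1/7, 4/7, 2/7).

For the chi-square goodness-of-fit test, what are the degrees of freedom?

degrees of freedom = 2

df = k − 1 = 3 − 1 = 2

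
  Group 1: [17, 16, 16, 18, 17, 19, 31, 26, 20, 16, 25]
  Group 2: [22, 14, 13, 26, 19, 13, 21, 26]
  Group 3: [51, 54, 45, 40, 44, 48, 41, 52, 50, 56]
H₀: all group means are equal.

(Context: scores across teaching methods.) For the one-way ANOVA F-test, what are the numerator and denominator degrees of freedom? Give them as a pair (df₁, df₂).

degrees of freedom = [2, 26]

k = 3 groups, N = 29 total
df = (k−1, N−k) = (3−1, 29−3) = (2, 26)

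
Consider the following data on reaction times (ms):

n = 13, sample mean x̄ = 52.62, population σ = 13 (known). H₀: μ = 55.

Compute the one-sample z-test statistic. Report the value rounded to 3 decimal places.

SE = σ/√n = 13/√13 = 3.6056
z = (x̄−μ₀)/SE = (52.62−55)/3.6056 = -0.6601

test statistic = -0.660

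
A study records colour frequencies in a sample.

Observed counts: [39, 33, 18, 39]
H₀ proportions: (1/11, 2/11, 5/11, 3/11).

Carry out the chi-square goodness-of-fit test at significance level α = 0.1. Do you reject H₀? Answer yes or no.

reject H₀: yes

n = 129; E_i = n·p_i = [11.73, 23.45, 58.64, 35.18]
χ² = (39−11.73)²/11.73 + (33−23.45)²/23.45 + (18−58.64)²/58.64 + (39−35.18)²/35.18 = 95.8860
df = 3
p-value (upper-tail) = 0.00000
At α=0.1: p < α → reject H₀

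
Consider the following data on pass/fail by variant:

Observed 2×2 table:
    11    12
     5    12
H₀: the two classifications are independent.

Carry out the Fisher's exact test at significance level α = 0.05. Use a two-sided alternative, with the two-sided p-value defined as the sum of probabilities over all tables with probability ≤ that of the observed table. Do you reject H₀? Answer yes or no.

reject H₀: no

Margins: r₁=23, r₂=17, c₁=16, c₂=24, n=40
p_obs = C(23,11)·C(17,5)/C(40,16); sum pmf over tables with pmf ≤ p_obs
p-value (two-sided) = 0.33222
At α=0.05: p ≥ α → fail to reject H₀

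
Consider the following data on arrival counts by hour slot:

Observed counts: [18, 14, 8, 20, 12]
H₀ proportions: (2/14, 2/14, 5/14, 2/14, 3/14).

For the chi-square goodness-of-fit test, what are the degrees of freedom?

df = k − 1 = 5 − 1 = 4

degrees of freedom = 4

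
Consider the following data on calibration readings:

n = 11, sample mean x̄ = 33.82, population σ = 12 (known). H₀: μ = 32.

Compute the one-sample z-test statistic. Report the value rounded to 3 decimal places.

SE = σ/√n = 12/√11 = 3.6181
z = (x̄−μ₀)/SE = (33.82−32)/3.6181 = 0.5030

test statistic = 0.503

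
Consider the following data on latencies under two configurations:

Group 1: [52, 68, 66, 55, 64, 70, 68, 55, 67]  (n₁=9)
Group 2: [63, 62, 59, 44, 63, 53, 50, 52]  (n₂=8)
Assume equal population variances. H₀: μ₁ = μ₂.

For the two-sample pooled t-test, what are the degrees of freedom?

df = n₁ + n₂ − 2 = 9 + 8 − 2 = 15

degrees of freedom = 15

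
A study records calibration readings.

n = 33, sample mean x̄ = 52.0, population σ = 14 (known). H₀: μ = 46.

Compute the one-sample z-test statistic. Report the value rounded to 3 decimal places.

SE = σ/√n = 14/√33 = 2.4371
z = (x̄−μ₀)/SE = (52.0−46)/2.4371 = 2.4620

test statistic = 2.462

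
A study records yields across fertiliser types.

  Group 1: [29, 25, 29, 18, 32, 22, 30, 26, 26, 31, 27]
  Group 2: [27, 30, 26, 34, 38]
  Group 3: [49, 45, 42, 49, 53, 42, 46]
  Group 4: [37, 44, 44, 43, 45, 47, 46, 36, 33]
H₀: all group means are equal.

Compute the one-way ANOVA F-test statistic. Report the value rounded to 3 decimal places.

Group means [26.82, 31.00, 46.57, 41.67], grand mean 35.969
SSB = Σnᵢ(x̄ᵢ−x̄)² = 2123.618; SSW = ΣΣ(x−x̄ᵢ)² = 567.351
MSB = 2123.618/3 = 707.8727; MSW = 567.351/28 = 20.2625
F = MSB/MSW = 34.9351
df = (3, 28)

test statistic = 34.935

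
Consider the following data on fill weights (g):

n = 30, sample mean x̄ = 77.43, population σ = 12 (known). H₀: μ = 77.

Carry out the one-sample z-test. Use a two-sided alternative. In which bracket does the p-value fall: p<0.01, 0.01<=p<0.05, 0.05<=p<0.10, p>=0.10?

SE = σ/√n = 12/√30 = 2.1909
z = (x̄−μ₀)/SE = (77.43−77)/2.1909 = 0.1963
p-value (two-sided) = 0.84440
→ bracket: p>=0.10

p-value bracket: p>=0.10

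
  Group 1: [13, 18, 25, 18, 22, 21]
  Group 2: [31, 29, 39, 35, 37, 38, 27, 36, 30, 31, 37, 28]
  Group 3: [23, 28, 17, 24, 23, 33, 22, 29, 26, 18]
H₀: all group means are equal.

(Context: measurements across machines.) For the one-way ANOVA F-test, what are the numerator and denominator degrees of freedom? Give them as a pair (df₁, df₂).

k = 3 groups, N = 28 total
df = (k−1, N−k) = (3−1, 28−3) = (2, 25)

degrees of freedom = [2, 25]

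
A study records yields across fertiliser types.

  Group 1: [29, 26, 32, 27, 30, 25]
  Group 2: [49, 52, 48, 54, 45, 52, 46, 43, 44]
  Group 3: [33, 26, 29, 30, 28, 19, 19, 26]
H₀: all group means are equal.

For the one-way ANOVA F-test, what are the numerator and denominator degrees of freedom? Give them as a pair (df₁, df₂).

k = 3 groups, N = 23 total
df = (k−1, N−k) = (3−1, 23−3) = (2, 20)

degrees of freedom = [2, 20]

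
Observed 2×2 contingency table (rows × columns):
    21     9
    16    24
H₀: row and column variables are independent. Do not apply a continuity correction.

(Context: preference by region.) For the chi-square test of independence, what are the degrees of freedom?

degrees of freedom = 1

df = (r−1)(c−1) = (2−1)·(2−1) = 1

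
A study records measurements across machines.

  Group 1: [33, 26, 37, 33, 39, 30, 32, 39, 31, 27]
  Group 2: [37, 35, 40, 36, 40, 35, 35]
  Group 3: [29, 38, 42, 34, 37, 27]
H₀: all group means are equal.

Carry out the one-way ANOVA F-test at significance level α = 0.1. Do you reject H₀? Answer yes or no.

reject H₀: no

Group means [32.70, 36.86, 34.50], grand mean 34.435
SSB = Σnᵢ(x̄ᵢ−x̄)² = 71.195; SSW = ΣΣ(x−x̄ᵢ)² = 378.457
MSB = 71.195/2 = 35.5975; MSW = 378.457/20 = 18.9229
F = MSB/MSW = 1.8812
df = (2, 20)
p-value (upper-tail) = 0.17840
At α=0.1: p ≥ α → fail to reject H₀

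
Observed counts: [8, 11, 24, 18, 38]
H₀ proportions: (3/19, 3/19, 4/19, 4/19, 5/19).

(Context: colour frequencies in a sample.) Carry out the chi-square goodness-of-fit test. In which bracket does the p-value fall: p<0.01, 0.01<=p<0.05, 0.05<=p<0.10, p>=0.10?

p-value bracket: 0.01<=p<0.05

n = 99; E_i = n·p_i = [15.63, 15.63, 20.84, 20.84, 26.05]
χ² = (8−15.63)²/15.63 + (11−15.63)²/15.63 + (24−20.84)²/20.84 + (18−20.84)²/20.84 + (38−26.05)²/26.05 = 11.4431
df = 4
p-value (upper-tail) = 0.02201
→ bracket: 0.01<=p<0.05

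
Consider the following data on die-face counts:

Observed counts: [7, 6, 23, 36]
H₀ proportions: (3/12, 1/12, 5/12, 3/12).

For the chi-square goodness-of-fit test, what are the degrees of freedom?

df = k − 1 = 4 − 1 = 3

degrees of freedom = 3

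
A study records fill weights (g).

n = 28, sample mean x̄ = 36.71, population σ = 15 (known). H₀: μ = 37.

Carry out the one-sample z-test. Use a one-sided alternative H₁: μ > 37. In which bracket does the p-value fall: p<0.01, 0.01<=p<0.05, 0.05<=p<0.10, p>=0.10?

SE = σ/√n = 15/√28 = 2.8347
z = (x̄−μ₀)/SE = (36.71−37)/2.8347 = -0.1023
p-value (one-sided, H₁ greater) = 0.54074
→ bracket: p>=0.10

p-value bracket: p>=0.10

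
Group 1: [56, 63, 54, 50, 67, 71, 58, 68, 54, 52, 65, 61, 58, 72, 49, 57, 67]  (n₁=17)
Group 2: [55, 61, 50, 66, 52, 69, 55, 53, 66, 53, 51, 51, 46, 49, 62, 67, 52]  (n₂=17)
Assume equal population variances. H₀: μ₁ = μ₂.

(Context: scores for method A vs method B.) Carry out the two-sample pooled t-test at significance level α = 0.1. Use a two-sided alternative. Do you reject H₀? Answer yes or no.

reject H₀: no

x̄₁=60.118, s₁=7.296, n₁=17
x̄₂=56.353, s₂=7.228, n₂=17
s_p² = [16·7.296² + 16·7.228²]/32 = 52.7390
SE = √(s_p²·(1/17+1/17)) = 2.4909
t = (60.118−56.353)/2.4909 = 1.5114
df = 32
p-value (two-sided) = 0.14050
At α=0.1: p ≥ α → fail to reject H₀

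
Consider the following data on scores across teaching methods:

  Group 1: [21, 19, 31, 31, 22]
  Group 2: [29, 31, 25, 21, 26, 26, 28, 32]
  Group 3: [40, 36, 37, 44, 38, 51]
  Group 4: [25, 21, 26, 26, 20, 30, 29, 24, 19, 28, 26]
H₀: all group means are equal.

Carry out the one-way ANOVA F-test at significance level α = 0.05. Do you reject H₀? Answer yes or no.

reject H₀: yes

Group means [24.80, 27.25, 41.00, 24.91], grand mean 28.733
SSB = Σnᵢ(x̄ᵢ−x̄)² = 1158.658; SSW = ΣΣ(x−x̄ᵢ)² = 511.209
MSB = 1158.658/3 = 386.2192; MSW = 511.209/26 = 19.6619
F = MSB/MSW = 19.6430
df = (3, 26)
p-value (upper-tail) = 0.00000
At α=0.05: p < α → reject H₀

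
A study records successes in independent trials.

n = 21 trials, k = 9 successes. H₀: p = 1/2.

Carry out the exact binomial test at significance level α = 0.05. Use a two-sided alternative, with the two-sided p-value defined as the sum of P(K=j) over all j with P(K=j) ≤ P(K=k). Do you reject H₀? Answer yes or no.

Exact binomial: n=21, k=9, p₀=1/2=0.5000
P(X=j) = C(n,j)·p₀^j·(1−p₀)^(n−j); p = Σ P(X=j) over j with P(X=j) ≤ P(X=9)
p-value (two-sided) = 0.66362
At α=0.05: p ≥ α → fail to reject H₀

reject H₀: no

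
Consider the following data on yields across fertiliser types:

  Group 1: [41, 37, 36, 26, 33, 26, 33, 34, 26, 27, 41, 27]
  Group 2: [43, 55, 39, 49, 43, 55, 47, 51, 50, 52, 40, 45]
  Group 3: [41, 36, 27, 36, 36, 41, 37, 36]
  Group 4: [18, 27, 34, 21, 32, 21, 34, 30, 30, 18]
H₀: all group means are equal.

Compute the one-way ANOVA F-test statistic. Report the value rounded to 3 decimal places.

Group means [32.25, 47.42, 36.25, 26.50], grand mean 35.976
SSB = Σnᵢ(x̄ᵢ−x̄)² = 2635.810; SSW = ΣΣ(x−x̄ᵢ)² = 1199.167
MSB = 2635.810/3 = 878.6032; MSW = 1199.167/38 = 31.5570
F = MSB/MSW = 27.8418
df = (3, 38)

test statistic = 27.842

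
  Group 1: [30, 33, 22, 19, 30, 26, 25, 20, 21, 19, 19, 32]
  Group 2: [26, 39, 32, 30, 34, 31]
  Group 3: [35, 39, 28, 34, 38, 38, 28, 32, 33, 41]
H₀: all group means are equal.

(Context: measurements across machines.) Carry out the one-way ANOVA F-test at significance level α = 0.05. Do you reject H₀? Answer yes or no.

reject H₀: yes

Group means [24.67, 32.00, 34.60], grand mean 29.786
SSB = Σnᵢ(x̄ᵢ−x̄)² = 575.648; SSW = ΣΣ(x−x̄ᵢ)² = 595.067
MSB = 575.648/2 = 287.8238; MSW = 595.067/25 = 23.8027
F = MSB/MSW = 12.0921
df = (2, 25)
p-value (upper-tail) = 0.00021
At α=0.05: p < α → reject H₀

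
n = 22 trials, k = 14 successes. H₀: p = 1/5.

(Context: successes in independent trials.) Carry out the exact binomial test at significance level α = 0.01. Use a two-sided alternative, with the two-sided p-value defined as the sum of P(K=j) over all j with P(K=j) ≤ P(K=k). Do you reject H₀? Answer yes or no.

Exact binomial: n=22, k=14, p₀=1/5=0.2000
P(X=j) = C(n,j)·p₀^j·(1−p₀)^(n−j); p = Σ P(X=j) over j with P(X=j) ≤ P(X=14)
p-value (two-sided) = 0.00001
At α=0.01: p < α → reject H₀

reject H₀: yes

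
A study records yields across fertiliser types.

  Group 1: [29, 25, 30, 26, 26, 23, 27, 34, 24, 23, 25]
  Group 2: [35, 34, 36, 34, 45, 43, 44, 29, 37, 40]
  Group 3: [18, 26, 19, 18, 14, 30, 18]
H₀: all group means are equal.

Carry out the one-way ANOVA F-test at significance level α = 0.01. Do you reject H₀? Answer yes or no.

Group means [26.55, 37.70, 20.43], grand mean 29.000
SSB = Σnᵢ(x̄ᵢ−x̄)² = 1337.458; SSW = ΣΣ(x−x̄ᵢ)² = 534.542
MSB = 1337.458/2 = 668.7292; MSW = 534.542/25 = 21.3817
F = MSB/MSW = 31.2758
df = (2, 25)
p-value (upper-tail) = 0.00000
At α=0.01: p < α → reject H₀

reject H₀: yes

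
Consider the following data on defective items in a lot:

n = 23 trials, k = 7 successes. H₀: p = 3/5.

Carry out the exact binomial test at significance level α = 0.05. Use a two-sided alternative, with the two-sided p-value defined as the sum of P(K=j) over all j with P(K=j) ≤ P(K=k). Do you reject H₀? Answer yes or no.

reject H₀: yes

Exact binomial: n=23, k=7, p₀=3/5=0.6000
P(X=j) = C(n,j)·p₀^j·(1−p₀)^(n−j); p = Σ P(X=j) over j with P(X=j) ≤ P(X=7)
p-value (two-sided) = 0.00499
At α=0.05: p < α → reject H₀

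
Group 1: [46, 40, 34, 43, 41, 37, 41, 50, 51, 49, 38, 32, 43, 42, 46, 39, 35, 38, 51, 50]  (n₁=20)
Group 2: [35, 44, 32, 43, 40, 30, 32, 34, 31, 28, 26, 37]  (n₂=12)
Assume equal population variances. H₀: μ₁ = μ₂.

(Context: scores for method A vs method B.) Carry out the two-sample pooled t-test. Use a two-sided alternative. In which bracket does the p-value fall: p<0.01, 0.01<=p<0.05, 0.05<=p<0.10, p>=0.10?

x̄₁=42.300, s₁=5.877, n₁=20
x̄₂=34.333, s₂=5.710, n₂=12
s_p² = [19·5.877² + 11·5.710²]/30 = 33.8289
SE = √(s_p²·(1/20+1/12)) = 2.1238
t = (42.300−34.333)/2.1238 = 3.7511
df = 30
p-value (two-sided) = 0.00075
→ bracket: p<0.01

p-value bracket: p<0.01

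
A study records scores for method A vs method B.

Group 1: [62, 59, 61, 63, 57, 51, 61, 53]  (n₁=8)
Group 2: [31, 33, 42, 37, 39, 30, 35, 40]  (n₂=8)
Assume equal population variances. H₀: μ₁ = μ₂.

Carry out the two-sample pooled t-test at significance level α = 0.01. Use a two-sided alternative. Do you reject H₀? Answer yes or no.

reject H₀: yes

x̄₁=58.375, s₁=4.373, n₁=8
x̄₂=35.875, s₂=4.357, n₂=8
s_p² = [7·4.373² + 7·4.357²]/14 = 19.0536
SE = √(s_p²·(1/8+1/8)) = 2.1825
t = (58.375−35.875)/2.1825 = 10.3092
df = 14
p-value (two-sided) = 0.00000
At α=0.01: p < α → reject H₀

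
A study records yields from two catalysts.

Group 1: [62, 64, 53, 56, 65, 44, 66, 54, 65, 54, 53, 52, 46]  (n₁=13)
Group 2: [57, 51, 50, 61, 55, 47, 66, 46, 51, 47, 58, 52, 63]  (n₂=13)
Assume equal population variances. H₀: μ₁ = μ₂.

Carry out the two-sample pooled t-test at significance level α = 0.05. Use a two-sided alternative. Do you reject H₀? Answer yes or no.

x̄₁=56.462, s₁=7.333, n₁=13
x̄₂=54.154, s₂=6.453, n₂=13
s_p² = [12·7.333² + 12·6.453²]/24 = 47.7051
SE = √(s_p²·(1/13+1/13)) = 2.7091
t = (56.462−54.154)/2.7091 = 0.8518
df = 24
p-value (two-sided) = 0.40273
At α=0.05: p ≥ α → fail to reject H₀

reject H₀: no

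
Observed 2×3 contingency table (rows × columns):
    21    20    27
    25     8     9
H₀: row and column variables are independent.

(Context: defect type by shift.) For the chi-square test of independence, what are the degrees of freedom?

degrees of freedom = 2

df = (r−1)(c−1) = (2−1)·(3−1) = 2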